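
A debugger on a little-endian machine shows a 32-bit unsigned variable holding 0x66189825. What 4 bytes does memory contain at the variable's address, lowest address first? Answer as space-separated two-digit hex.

Split into bytes (most-significant first): 66 18 98 25.
Little-endian stores the least-significant byte at the lowest address.
So at ascending addresses the bytes are 25 98 18 66.

25 98 18 66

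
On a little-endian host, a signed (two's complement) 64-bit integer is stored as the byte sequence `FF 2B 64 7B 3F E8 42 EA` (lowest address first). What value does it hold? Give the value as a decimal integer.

-1566434361020765185

In little-endian order the low byte comes first in memory.
Reassemble most-significant byte first: EA 42 E8 3F 7B 64 2B FF → 0xEA42E83F7B642BFF.
Top bit is set, so as a signed 64-bit value this is 0xEA42E83F7B642BFF − 2^64 = -1566434361020765185.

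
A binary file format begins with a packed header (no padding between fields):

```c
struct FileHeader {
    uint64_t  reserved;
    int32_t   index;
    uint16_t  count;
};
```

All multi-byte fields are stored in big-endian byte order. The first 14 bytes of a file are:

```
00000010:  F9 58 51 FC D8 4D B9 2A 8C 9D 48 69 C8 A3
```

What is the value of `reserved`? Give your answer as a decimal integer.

17967200859797174570

`reserved` is the first field, at byte offset 0, occupying 8 bytes.
Bytes at offsets 0..7: F9 58 51 FC D8 4D B9 2A.
In big-endian order the high byte comes first in memory.
The bytes are already most-significant first: 0xF95851FCD84DB92A.
0xF95851FCD84DB92A = 17967200859797174570.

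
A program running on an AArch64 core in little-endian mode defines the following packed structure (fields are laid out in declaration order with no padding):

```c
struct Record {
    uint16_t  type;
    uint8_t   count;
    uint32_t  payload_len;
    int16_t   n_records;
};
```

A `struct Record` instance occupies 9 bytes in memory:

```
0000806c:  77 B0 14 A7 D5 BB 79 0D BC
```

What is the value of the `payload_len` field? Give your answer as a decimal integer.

`payload_len` follows `type` (2 B), `count` (1 B), so it starts at offset 2 + 1 = 3 and occupies 4 bytes.
Bytes at offsets 3..6: A7 D5 BB 79.
Little-endian: lowest address holds the least-significant byte.
Reassemble most-significant byte first: 79 BB D5 A7 → 0x79BBD5A7.
0x79BBD5A7 = 2042353063.

2042353063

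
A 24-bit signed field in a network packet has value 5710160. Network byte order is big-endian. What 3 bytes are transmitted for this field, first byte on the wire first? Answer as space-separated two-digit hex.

57 21 50

5710160 in hexadecimal, padded to 24 bits, is 0x572150.
Split into bytes (most-significant first): 57 21 50.
Big-endian: lowest address holds the most-significant byte.
So the memory order matches the most-significant-first order: 57 21 50.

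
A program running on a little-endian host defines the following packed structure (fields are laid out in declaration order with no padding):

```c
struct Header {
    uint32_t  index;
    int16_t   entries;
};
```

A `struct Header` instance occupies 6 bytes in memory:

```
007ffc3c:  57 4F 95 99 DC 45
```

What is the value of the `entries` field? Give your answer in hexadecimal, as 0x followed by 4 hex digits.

0x45DC

`entries` follows `index` (4 bytes), so it starts at byte offset 4 and occupies 2 bytes.
Bytes at offsets 4..5: DC 45.
Little-endian stores the least-significant byte at the lowest address.
Reassemble most-significant byte first: 45 DC → 0x45DC.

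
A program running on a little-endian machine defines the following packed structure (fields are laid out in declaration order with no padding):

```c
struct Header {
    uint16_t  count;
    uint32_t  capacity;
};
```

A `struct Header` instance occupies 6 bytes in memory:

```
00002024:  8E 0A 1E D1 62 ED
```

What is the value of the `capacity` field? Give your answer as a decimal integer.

`capacity` follows `count` (2 bytes), so it starts at byte offset 2 and occupies 4 bytes.
Bytes at offsets 2..5: 1E D1 62 ED.
Little-endian stores the least-significant byte at the lowest address.
Reassemble most-significant byte first: ED 62 D1 1E → 0xED62D11E.
0xED62D11E = 3982676254.

3982676254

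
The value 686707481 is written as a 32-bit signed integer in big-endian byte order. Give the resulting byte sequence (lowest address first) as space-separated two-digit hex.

686707481 in hexadecimal, padded to 32 bits, is 0x28EE5319.
Split into bytes (most-significant first): 28 EE 53 19.
Big-endian: lowest address holds the most-significant byte.
So the memory order matches the most-significant-first order: 28 EE 53 19.

28 EE 53 19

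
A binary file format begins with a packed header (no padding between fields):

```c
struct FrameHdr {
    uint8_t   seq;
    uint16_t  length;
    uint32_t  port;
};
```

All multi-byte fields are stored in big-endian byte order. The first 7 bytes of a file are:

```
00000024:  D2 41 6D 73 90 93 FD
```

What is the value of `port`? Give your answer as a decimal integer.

1938854909

`port` follows `seq` (1 B), `length` (2 B), so it starts at offset 1 + 2 = 3 and occupies 4 bytes.
Bytes at offsets 3..6: 73 90 93 FD.
In big-endian order the high byte comes first in memory.
The bytes are already most-significant first: 0x739093FD.
0x739093FD = 1938854909.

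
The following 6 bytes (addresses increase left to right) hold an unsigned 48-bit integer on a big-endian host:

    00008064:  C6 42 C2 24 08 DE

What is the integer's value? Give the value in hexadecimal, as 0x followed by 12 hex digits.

0xC642C22408DE

In big-endian order the high byte comes first in memory.
The bytes are already most-significant first: 0xC642C22408DE.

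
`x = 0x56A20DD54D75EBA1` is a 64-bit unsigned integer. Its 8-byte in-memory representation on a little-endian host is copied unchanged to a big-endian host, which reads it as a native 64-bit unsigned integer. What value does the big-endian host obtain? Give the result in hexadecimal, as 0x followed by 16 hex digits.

Stored little-endian, the bytes at ascending addresses are A1 EB 75 4D D5 0D A2 56.
Read back as big-endian, the last byte is least significant, giving 0xA1EB754DD50DA256.

0xA1EB754DD50DA256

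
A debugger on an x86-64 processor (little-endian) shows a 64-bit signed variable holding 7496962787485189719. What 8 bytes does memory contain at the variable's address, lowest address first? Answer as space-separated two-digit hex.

7496962787485189719 in hexadecimal, padded to 64 bits, is 0x680A8FEF42608657.
Split into bytes (most-significant first): 68 0A 8F EF 42 60 86 57.
Little-endian: lowest address holds the least-significant byte.
So at ascending addresses the bytes are 57 86 60 42 EF 8F 0A 68.

57 86 60 42 EF 8F 0A 68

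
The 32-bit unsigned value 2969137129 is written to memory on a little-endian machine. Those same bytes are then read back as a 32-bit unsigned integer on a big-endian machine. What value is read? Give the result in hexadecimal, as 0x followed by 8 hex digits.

2969137129 in 32-bit hexadecimal is 0xB0F96FE9.
Stored little-endian, the bytes at ascending addresses are E9 6F F9 B0.
Read back as big-endian, the last byte is least significant, giving 0xE96FF9B0.

0xE96FF9B0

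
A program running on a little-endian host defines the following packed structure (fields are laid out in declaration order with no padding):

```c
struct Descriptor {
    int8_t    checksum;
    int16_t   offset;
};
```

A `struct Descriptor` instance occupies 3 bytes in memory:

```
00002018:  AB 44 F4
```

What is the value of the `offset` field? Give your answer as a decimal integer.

-3004

`offset` follows `checksum` (1 byte), so it starts at byte offset 1 and occupies 2 bytes.
Bytes at offsets 1..2: 44 F4.
Little-endian: lowest address holds the least-significant byte.
Reassemble most-significant byte first: F4 44 → 0xF444.
Top bit is set, so as a signed 16-bit value this is 0xF444 − 2^16 = -3004.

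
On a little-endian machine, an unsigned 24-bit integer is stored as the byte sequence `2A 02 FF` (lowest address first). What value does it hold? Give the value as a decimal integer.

In little-endian order the low byte comes first in memory.
Reassemble most-significant byte first: FF 02 2A → 0xFF022A.
0xFF022A = 16712234.

16712234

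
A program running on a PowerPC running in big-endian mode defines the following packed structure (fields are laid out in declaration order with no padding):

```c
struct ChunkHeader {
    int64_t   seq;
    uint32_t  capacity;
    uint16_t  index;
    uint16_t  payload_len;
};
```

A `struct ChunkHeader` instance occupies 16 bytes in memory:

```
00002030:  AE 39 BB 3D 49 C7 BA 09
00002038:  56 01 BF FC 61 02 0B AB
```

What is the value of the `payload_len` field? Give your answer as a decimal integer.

`payload_len` follows `seq` (8 B), `capacity` (4 B), `index` (2 B), so it starts at offset 8 + 4 + 2 = 14 and occupies 2 bytes.
Bytes at offsets 14..15: 0B AB.
In big-endian order the high byte comes first in memory.
The bytes are already most-significant first: 0x0BAB.
0x0BAB = 2987.

2987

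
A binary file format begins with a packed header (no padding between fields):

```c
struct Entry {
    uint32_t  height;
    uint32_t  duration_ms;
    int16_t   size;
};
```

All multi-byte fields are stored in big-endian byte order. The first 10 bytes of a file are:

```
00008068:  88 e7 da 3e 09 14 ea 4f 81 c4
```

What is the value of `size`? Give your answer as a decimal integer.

-32316

`size` follows `height` (4 B), `duration_ms` (4 B), so it starts at offset 4 + 4 = 8 and occupies 2 bytes.
Bytes at offsets 8..9: 81 C4.
Big-endian stores the most-significant byte at the lowest address.
The bytes are already most-significant first: 0x81C4.
Top bit is set, so as a signed 16-bit value this is 0x81C4 − 2^16 = -32316.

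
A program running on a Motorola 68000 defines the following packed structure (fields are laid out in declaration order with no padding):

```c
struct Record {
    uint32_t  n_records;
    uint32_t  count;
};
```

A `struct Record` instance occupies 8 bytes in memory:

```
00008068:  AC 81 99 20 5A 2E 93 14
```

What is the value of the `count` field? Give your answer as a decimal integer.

1513001748

`count` follows `n_records` (4 bytes), so it starts at byte offset 4 and occupies 4 bytes.
Bytes at offsets 4..7: 5A 2E 93 14.
Big-endian stores the most-significant byte at the lowest address.
The bytes are already most-significant first: 0x5A2E9314.
0x5A2E9314 = 1513001748.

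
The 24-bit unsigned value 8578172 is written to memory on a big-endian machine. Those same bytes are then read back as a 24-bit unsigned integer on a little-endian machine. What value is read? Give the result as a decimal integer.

8578172 in 24-bit hexadecimal is 0x82E47C.
Stored big-endian, the bytes at ascending addresses are 82 E4 7C.
Read back as little-endian, the first byte is least significant, giving 0x7CE482.
0x7CE482 = 8184962.

8184962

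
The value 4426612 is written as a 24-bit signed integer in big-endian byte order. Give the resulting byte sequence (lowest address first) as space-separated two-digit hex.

4426612 in hexadecimal, padded to 24 bits, is 0x438B74.
Split into bytes (most-significant first): 43 8B 74.
Big-endian stores the most-significant byte at the lowest address.
So the memory order matches the most-significant-first order: 43 8B 74.

43 8B 74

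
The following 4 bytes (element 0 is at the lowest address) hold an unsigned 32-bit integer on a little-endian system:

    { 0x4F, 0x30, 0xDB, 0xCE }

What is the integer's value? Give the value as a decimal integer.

3470471247

Little-endian stores the least-significant byte at the lowest address.
Reassemble most-significant byte first: CE DB 30 4F → 0xCEDB304F.
0xCEDB304F = 3470471247.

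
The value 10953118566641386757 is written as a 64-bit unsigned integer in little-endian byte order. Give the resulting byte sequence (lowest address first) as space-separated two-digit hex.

10953118566641386757 in hexadecimal, padded to 64 bits, is 0x98014B4DE3654505.
Split into bytes (most-significant first): 98 01 4B 4D E3 65 45 05.
In little-endian order the low byte comes first in memory.
So at ascending addresses the bytes are 05 45 65 E3 4D 4B 01 98.

05 45 65 E3 4D 4B 01 98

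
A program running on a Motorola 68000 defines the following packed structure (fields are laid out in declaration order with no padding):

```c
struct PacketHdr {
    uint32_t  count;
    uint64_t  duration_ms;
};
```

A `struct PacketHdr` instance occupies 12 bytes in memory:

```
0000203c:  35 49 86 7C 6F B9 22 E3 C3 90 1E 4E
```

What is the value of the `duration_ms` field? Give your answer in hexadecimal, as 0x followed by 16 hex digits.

0x6FB922E3C3901E4E

`duration_ms` follows `count` (4 bytes), so it starts at byte offset 4 and occupies 8 bytes.
Bytes at offsets 4..11: 6F B9 22 E3 C3 90 1E 4E.
Big-endian: lowest address holds the most-significant byte.
The bytes are already most-significant first: 0x6FB922E3C3901E4E.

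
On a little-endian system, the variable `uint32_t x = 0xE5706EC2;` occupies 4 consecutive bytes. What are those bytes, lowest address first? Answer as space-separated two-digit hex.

C2 6E 70 E5

Split into bytes (most-significant first): E5 70 6E C2.
Little-endian: lowest address holds the least-significant byte.
So at ascending addresses the bytes are C2 6E 70 E5.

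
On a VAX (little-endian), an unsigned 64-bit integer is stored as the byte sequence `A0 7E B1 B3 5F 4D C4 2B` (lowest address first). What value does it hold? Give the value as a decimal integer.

3153730712498175648

Little-endian: lowest address holds the least-significant byte.
Reassemble most-significant byte first: 2B C4 4D 5F B3 B1 7E A0 → 0x2BC44D5FB3B17EA0.
0x2BC44D5FB3B17EA0 = 3153730712498175648.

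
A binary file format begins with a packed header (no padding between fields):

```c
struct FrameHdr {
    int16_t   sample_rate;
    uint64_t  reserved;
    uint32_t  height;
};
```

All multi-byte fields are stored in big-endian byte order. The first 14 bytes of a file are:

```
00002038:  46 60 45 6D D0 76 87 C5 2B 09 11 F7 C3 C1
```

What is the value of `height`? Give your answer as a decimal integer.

`height` follows `sample_rate` (2 B), `reserved` (8 B), so it starts at offset 2 + 8 = 10 and occupies 4 bytes.
Bytes at offsets 10..13: 11 F7 C3 C1.
In big-endian order the high byte comes first in memory.
The bytes are already most-significant first: 0x11F7C3C1.
0x11F7C3C1 = 301450177.

301450177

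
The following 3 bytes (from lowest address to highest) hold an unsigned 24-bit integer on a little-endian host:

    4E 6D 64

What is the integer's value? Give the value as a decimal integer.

6581582

Little-endian: lowest address holds the least-significant byte.
Reassemble most-significant byte first: 64 6D 4E → 0x646D4E.
0x646D4E = 6581582.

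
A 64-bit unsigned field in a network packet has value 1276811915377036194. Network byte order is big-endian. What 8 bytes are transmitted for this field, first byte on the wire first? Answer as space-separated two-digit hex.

11 B8 25 AC 15 08 CB A2

1276811915377036194 in hexadecimal, padded to 64 bits, is 0x11B825AC1508CBA2.
Split into bytes (most-significant first): 11 B8 25 AC 15 08 CB A2.
Big-endian: lowest address holds the most-significant byte.
So the memory order matches the most-significant-first order: 11 B8 25 AC 15 08 CB A2.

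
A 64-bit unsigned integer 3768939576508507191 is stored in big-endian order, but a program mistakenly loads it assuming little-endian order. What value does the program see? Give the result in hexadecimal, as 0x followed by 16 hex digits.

3768939576508507191 in 64-bit hexadecimal is 0x344DF6937DB36437.
Stored big-endian, the bytes at ascending addresses are 34 4D F6 93 7D B3 64 37.
Read back as little-endian, the first byte is least significant, giving 0x3764B37D93F64D34.

0x3764B37D93F64D34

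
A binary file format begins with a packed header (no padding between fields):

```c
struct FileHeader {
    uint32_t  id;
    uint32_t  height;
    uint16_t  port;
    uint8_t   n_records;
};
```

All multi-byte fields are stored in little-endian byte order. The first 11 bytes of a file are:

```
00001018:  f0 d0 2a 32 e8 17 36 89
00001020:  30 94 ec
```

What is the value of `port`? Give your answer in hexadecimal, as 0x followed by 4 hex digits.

`port` follows `id` (4 B), `height` (4 B), so it starts at offset 4 + 4 = 8 and occupies 2 bytes.
Bytes at offsets 8..9: 30 94.
In little-endian order the low byte comes first in memory.
Reassemble most-significant byte first: 94 30 → 0x9430.

0x9430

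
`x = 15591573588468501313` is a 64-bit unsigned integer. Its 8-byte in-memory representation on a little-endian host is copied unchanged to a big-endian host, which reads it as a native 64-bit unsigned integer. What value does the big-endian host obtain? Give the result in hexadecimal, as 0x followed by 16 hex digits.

0x410B072E926560D8

15591573588468501313 in 64-bit hexadecimal is 0xD86065922E070B41.
Stored little-endian, the bytes at ascending addresses are 41 0B 07 2E 92 65 60 D8.
Read back as big-endian, the last byte is least significant, giving 0x410B072E926560D8.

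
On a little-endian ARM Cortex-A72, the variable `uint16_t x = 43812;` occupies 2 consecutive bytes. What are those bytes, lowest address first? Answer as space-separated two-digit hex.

24 AB

43812 in hexadecimal, padded to 16 bits, is 0xAB24.
Split into bytes (most-significant first): AB 24.
Little-endian: lowest address holds the least-significant byte.
So at ascending addresses the bytes are 24 AB.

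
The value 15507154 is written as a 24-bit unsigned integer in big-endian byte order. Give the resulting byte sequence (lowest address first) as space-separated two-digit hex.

15507154 in hexadecimal, padded to 24 bits, is 0xEC9ED2.
Split into bytes (most-significant first): EC 9E D2.
In big-endian order the high byte comes first in memory.
So the memory order matches the most-significant-first order: EC 9E D2.

EC 9E D2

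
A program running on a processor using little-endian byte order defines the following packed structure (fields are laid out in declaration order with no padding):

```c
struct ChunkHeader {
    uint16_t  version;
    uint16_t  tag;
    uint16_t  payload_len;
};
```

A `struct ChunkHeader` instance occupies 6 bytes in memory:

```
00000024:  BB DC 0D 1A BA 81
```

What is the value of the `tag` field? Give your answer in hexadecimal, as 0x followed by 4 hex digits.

`tag` follows `version` (2 bytes), so it starts at byte offset 2 and occupies 2 bytes.
Bytes at offsets 2..3: 0D 1A.
Little-endian: lowest address holds the least-significant byte.
Reassemble most-significant byte first: 1A 0D → 0x1A0D.

0x1A0D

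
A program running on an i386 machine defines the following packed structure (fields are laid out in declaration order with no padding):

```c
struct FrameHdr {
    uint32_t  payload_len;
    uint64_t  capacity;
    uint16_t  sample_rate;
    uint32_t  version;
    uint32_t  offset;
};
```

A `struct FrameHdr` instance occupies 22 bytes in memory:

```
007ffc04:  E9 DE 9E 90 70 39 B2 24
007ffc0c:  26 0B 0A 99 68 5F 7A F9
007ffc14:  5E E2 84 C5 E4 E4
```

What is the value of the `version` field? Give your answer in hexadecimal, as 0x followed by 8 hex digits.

`version` follows `payload_len` (4 B), `capacity` (8 B), `sample_rate` (2 B), so it starts at offset 4 + 8 + 2 = 14 and occupies 4 bytes.
Bytes at offsets 14..17: 7A F9 5E E2.
Little-endian: lowest address holds the least-significant byte.
Reassemble most-significant byte first: E2 5E F9 7A → 0xE25EF97A.

0xE25EF97A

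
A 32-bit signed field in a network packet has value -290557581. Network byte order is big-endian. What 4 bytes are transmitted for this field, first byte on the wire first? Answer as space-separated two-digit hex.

Two's complement of -290557581 in 32 bits: 290557581 = 0x11518E8D; invert → 0xEEAE7172; add 1 → 0xEEAE7173.
Split into bytes (most-significant first): EE AE 71 73.
Big-endian stores the most-significant byte at the lowest address.
So the memory order matches the most-significant-first order: EE AE 71 73.

EE AE 71 73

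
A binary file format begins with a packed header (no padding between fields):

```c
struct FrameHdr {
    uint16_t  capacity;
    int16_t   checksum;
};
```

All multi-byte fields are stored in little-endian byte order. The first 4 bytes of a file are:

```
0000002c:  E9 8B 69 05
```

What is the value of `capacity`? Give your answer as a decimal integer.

`capacity` is the first field, at byte offset 0, occupying 2 bytes.
Bytes at offsets 0..1: E9 8B.
Little-endian stores the least-significant byte at the lowest address.
Reassemble most-significant byte first: 8B E9 → 0x8BE9.
0x8BE9 = 35817.

35817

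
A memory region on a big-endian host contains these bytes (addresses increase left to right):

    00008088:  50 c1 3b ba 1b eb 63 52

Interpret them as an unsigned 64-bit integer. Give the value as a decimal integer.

5818997864057758546

Big-endian stores the most-significant byte at the lowest address.
The bytes are already most-significant first: 0x50C13BBA1BEB6352.
0x50C13BBA1BEB6352 = 5818997864057758546.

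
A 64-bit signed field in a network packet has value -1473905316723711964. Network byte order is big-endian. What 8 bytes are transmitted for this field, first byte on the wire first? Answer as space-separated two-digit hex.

Two's complement of -1473905316723711964 in 64 bits: 1473905316723711964 = 0x14745D1393E05FDC; invert → 0xEB8BA2EC6C1FA023; add 1 → 0xEB8BA2EC6C1FA024.
Split into bytes (most-significant first): EB 8B A2 EC 6C 1F A0 24.
Big-endian stores the most-significant byte at the lowest address.
So the memory order matches the most-significant-first order: EB 8B A2 EC 6C 1F A0 24.

EB 8B A2 EC 6C 1F A0 24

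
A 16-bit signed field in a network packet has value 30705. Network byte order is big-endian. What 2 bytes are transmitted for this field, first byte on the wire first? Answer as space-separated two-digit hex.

77 F1

30705 in hexadecimal, padded to 16 bits, is 0x77F1.
Split into bytes (most-significant first): 77 F1.
In big-endian order the high byte comes first in memory.
So the memory order matches the most-significant-first order: 77 F1.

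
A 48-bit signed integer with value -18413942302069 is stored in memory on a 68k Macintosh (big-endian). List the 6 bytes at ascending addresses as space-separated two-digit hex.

Two's complement of -18413942302069 in 48 bits: 18413942302069 = 0x10BF547D6575; invert → 0xEF40AB829A8A; add 1 → 0xEF40AB829A8B.
Split into bytes (most-significant first): EF 40 AB 82 9A 8B.
Big-endian stores the most-significant byte at the lowest address.
So the memory order matches the most-significant-first order: EF 40 AB 82 9A 8B.

EF 40 AB 82 9A 8B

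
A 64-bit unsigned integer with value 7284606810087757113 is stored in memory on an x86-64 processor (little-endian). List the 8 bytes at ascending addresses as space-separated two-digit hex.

39 15 AC 5B 4C 1F 18 65

7284606810087757113 in hexadecimal, padded to 64 bits, is 0x65181F4C5BAC1539.
Split into bytes (most-significant first): 65 18 1F 4C 5B AC 15 39.
In little-endian order the low byte comes first in memory.
So at ascending addresses the bytes are 39 15 AC 5B 4C 1F 18 65.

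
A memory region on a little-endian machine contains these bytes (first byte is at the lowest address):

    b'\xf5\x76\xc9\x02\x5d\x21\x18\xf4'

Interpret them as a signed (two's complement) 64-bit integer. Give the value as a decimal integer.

-857899045651646731

Little-endian: lowest address holds the least-significant byte.
Reassemble most-significant byte first: F4 18 21 5D 02 C9 76 F5 → 0xF418215D02C976F5.
Top bit is set, so as a signed 64-bit value this is 0xF418215D02C976F5 − 2^64 = -857899045651646731.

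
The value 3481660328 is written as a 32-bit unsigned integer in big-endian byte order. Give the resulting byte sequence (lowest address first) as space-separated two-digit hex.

3481660328 in hexadecimal, padded to 32 bits, is 0xCF85EBA8.
Split into bytes (most-significant first): CF 85 EB A8.
Big-endian stores the most-significant byte at the lowest address.
So the memory order matches the most-significant-first order: CF 85 EB A8.

CF 85 EB A8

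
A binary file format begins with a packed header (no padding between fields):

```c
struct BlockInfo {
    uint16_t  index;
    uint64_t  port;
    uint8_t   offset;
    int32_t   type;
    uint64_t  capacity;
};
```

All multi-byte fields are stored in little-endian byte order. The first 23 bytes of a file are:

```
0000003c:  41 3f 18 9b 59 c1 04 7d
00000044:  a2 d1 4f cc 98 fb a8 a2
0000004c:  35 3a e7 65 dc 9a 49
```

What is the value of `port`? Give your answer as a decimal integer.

`port` follows `index` (2 bytes), so it starts at byte offset 2 and occupies 8 bytes.
Bytes at offsets 2..9: 18 9B 59 C1 04 7D A2 D1.
Little-endian: lowest address holds the least-significant byte.
Reassemble most-significant byte first: D1 A2 7D 04 C1 59 9B 18 → 0xD1A27D04C1599B18.
0xD1A27D04C1599B18 = 15105773559531281176.

15105773559531281176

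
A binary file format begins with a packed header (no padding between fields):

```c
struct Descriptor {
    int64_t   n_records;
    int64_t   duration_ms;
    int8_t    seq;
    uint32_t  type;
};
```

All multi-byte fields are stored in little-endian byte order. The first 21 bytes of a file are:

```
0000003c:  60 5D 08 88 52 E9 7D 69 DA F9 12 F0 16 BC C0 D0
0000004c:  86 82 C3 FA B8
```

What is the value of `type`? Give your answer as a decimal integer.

3103441794

`type` follows `n_records` (8 B), `duration_ms` (8 B), `seq` (1 B), so it starts at offset 8 + 8 + 1 = 17 and occupies 4 bytes.
Bytes at offsets 17..20: 82 C3 FA B8.
In little-endian order the low byte comes first in memory.
Reassemble most-significant byte first: B8 FA C3 82 → 0xB8FAC382.
0xB8FAC382 = 3103441794.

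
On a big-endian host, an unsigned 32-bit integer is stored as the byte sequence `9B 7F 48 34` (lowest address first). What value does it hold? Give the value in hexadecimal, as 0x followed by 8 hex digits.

0x9B7F4834

Big-endian: lowest address holds the most-significant byte.
The bytes are already most-significant first: 0x9B7F4834.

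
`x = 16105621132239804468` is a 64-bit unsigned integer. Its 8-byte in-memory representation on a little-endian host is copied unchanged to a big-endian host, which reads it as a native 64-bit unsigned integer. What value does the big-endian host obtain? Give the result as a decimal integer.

16105621132239804468 in 64-bit hexadecimal is 0xDF82A916AA2D9834.
Stored little-endian, the bytes at ascending addresses are 34 98 2D AA 16 A9 82 DF.
Read back as big-endian, the last byte is least significant, giving 0x34982DAA16A982DF.
0x34982DAA16A982DF = 3789829294980170463.

3789829294980170463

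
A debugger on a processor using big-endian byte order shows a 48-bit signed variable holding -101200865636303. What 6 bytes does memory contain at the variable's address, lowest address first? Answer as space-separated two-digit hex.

A3 F5 56 5A 50 31

Two's complement of -101200865636303 in 48 bits: 101200865636303 = 0x5C0AA9A5AFCF; invert → 0xA3F5565A5030; add 1 → 0xA3F5565A5031.
Split into bytes (most-significant first): A3 F5 56 5A 50 31.
Big-endian: lowest address holds the most-significant byte.
So the memory order matches the most-significant-first order: A3 F5 56 5A 50 31.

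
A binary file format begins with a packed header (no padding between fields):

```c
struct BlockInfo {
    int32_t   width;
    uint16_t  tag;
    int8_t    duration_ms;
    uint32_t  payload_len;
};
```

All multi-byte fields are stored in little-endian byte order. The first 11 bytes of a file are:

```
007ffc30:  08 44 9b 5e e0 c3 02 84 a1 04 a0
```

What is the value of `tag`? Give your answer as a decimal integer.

`tag` follows `width` (4 bytes), so it starts at byte offset 4 and occupies 2 bytes.
Bytes at offsets 4..5: E0 C3.
Little-endian: lowest address holds the least-significant byte.
Reassemble most-significant byte first: C3 E0 → 0xC3E0.
0xC3E0 = 50144.

50144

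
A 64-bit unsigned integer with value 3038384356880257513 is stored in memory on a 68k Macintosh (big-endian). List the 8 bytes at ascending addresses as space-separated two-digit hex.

3038384356880257513 in hexadecimal, padded to 64 bits, is 0x2A2A82797AF391E9.
Split into bytes (most-significant first): 2A 2A 82 79 7A F3 91 E9.
Big-endian stores the most-significant byte at the lowest address.
So the memory order matches the most-significant-first order: 2A 2A 82 79 7A F3 91 E9.

2A 2A 82 79 7A F3 91 E9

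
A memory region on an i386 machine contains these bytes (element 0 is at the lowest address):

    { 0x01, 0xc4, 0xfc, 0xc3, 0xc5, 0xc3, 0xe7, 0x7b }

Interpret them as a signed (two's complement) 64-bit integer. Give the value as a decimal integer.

Little-endian: lowest address holds the least-significant byte.
Reassemble most-significant byte first: 7B E7 C3 C5 C3 FC C4 01 → 0x7BE7C3C5C3FCC401.
0x7BE7C3C5C3FCC401 = 8928320040449393665.

8928320040449393665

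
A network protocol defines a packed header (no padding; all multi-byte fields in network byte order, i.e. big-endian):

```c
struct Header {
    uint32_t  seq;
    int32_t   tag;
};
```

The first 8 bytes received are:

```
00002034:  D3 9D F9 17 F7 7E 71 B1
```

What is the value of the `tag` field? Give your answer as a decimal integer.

-142708303

`tag` follows `seq` (4 bytes), so it starts at byte offset 4 and occupies 4 bytes.
Bytes at offsets 4..7: F7 7E 71 B1.
In big-endian order the high byte comes first in memory.
The bytes are already most-significant first: 0xF77E71B1.
Top bit is set, so as a signed 32-bit value this is 0xF77E71B1 − 2^32 = -142708303.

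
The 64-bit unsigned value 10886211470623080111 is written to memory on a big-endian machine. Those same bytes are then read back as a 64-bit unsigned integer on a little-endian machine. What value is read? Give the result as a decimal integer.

12645621394371449751

10886211470623080111 in 64-bit hexadecimal is 0x971397A7A8457EAF.
Stored big-endian, the bytes at ascending addresses are 97 13 97 A7 A8 45 7E AF.
Read back as little-endian, the first byte is least significant, giving 0xAF7E45A8A7971397.
0xAF7E45A8A7971397 = 12645621394371449751.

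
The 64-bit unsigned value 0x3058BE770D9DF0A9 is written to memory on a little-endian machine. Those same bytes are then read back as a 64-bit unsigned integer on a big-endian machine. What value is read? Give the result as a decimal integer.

Stored little-endian, the bytes at ascending addresses are A9 F0 9D 0D 77 BE 58 30.
Read back as big-endian, the last byte is least significant, giving 0xA9F09D0D77BE5830.
0xA9F09D0D77BE5830 = 12245460067989477424.

12245460067989477424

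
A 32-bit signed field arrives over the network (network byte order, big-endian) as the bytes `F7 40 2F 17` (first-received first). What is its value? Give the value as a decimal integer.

In big-endian order the high byte comes first in memory.
The bytes are already most-significant first: 0xF7402F17.
Top bit is set, so as a signed 32-bit value this is 0xF7402F17 − 2^32 = -146788585.

-146788585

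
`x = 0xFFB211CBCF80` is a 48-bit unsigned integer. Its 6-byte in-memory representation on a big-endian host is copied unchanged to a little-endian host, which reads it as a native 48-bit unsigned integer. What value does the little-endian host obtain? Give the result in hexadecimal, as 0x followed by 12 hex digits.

0x80CFCB11B2FF

Stored big-endian, the bytes at ascending addresses are FF B2 11 CB CF 80.
Read back as little-endian, the first byte is least significant, giving 0x80CFCB11B2FF.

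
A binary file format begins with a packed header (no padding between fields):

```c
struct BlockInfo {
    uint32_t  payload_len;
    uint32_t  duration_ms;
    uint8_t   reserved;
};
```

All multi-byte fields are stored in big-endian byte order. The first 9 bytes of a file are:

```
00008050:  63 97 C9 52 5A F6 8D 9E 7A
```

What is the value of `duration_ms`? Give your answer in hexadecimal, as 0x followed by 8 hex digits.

`duration_ms` follows `payload_len` (4 bytes), so it starts at byte offset 4 and occupies 4 bytes.
Bytes at offsets 4..7: 5A F6 8D 9E.
In big-endian order the high byte comes first in memory.
The bytes are already most-significant first: 0x5AF68D9E.

0x5AF68D9E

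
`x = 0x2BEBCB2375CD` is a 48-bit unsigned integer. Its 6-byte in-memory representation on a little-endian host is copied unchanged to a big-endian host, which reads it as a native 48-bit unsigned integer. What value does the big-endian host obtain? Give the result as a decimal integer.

225902995434283

Stored little-endian, the bytes at ascending addresses are CD 75 23 CB EB 2B.
Read back as big-endian, the last byte is least significant, giving 0xCD7523CBEB2B.
0xCD7523CBEB2B = 225902995434283.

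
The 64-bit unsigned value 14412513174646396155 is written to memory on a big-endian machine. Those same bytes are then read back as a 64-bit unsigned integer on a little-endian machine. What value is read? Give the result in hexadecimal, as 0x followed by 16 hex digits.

0xFB946F1F5F8803C8

14412513174646396155 in 64-bit hexadecimal is 0xC803885F1F6F94FB.
Stored big-endian, the bytes at ascending addresses are C8 03 88 5F 1F 6F 94 FB.
Read back as little-endian, the first byte is least significant, giving 0xFB946F1F5F8803C8.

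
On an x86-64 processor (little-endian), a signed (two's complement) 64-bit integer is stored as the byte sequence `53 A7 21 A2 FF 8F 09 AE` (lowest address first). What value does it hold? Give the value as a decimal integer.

In little-endian order the low byte comes first in memory.
Reassemble most-significant byte first: AE 09 8F FF A2 21 A7 53 → 0xAE098FFFA221A753.
Top bit is set, so as a signed 64-bit value this is 0xAE098FFFA221A753 − 2^64 = -5906031108220147885.

-5906031108220147885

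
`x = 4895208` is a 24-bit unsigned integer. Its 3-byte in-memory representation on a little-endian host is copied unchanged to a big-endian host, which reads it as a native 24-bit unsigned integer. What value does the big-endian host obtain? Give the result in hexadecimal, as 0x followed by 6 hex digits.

0xE8B14A

4895208 in 24-bit hexadecimal is 0x4AB1E8.
Stored little-endian, the bytes at ascending addresses are E8 B1 4A.
Read back as big-endian, the last byte is least significant, giving 0xE8B14A.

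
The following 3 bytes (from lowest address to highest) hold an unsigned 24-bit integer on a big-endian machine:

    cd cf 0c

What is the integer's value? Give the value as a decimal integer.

13487884

Big-endian stores the most-significant byte at the lowest address.
The bytes are already most-significant first: 0xCDCF0C.
0xCDCF0C = 13487884.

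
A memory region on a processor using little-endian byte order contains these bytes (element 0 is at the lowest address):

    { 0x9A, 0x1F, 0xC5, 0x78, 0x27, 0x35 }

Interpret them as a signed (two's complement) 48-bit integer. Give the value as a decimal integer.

58443646181274

In little-endian order the low byte comes first in memory.
Reassemble most-significant byte first: 35 27 78 C5 1F 9A → 0x352778C51F9A.
0x352778C51F9A = 58443646181274.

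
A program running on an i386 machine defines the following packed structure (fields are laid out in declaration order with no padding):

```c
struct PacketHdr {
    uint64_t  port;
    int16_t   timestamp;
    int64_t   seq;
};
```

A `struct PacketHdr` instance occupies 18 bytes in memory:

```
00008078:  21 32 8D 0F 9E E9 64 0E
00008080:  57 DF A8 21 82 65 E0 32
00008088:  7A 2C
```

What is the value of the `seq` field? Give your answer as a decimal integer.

3204930024184619432

`seq` follows `port` (8 B), `timestamp` (2 B), so it starts at offset 8 + 2 = 10 and occupies 8 bytes.
Bytes at offsets 10..17: A8 21 82 65 E0 32 7A 2C.
In little-endian order the low byte comes first in memory.
Reassemble most-significant byte first: 2C 7A 32 E0 65 82 21 A8 → 0x2C7A32E0658221A8.
0x2C7A32E0658221A8 = 3204930024184619432.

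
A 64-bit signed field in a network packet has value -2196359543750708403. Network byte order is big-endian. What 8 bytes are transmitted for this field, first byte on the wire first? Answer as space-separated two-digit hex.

Two's complement of -2196359543750708403 in 64 bits: 2196359543750708403 = 0x1E7B095E444CCCB3; invert → 0xE184F6A1BBB3334C; add 1 → 0xE184F6A1BBB3334D.
Split into bytes (most-significant first): E1 84 F6 A1 BB B3 33 4D.
In big-endian order the high byte comes first in memory.
So the memory order matches the most-significant-first order: E1 84 F6 A1 BB B3 33 4D.

E1 84 F6 A1 BB B3 33 4D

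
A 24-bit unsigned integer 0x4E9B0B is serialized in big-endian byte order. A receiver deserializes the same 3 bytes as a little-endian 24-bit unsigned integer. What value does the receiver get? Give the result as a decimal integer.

760654

Stored big-endian, the bytes at ascending addresses are 4E 9B 0B.
Read back as little-endian, the first byte is least significant, giving 0x0B9B4E.
0x0B9B4E = 760654.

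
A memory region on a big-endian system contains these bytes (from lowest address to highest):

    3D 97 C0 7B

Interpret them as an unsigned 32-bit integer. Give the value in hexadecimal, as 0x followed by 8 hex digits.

In big-endian order the high byte comes first in memory.
The bytes are already most-significant first: 0x3D97C07B.

0x3D97C07B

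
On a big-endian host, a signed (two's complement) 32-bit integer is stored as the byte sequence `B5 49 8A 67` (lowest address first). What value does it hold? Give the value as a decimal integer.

In big-endian order the high byte comes first in memory.
The bytes are already most-significant first: 0xB5498A67.
Top bit is set, so as a signed 32-bit value this is 0xB5498A67 − 2^32 = -1253471641.

-1253471641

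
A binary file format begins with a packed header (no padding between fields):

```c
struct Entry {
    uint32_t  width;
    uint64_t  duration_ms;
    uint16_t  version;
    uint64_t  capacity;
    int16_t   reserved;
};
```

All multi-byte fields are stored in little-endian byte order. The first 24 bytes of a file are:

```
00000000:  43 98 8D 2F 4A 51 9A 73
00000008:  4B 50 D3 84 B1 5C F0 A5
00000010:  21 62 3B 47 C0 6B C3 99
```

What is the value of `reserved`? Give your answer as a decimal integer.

`reserved` follows `width` (4 B), `duration_ms` (8 B), `version` (2 B), `capacity` (8 B), so it starts at offset 4 + 8 + 2 + 8 = 22 and occupies 2 bytes.
Bytes at offsets 22..23: C3 99.
Little-endian: lowest address holds the least-significant byte.
Reassemble most-significant byte first: 99 C3 → 0x99C3.
Top bit is set, so as a signed 16-bit value this is 0x99C3 − 2^16 = -26173.

-26173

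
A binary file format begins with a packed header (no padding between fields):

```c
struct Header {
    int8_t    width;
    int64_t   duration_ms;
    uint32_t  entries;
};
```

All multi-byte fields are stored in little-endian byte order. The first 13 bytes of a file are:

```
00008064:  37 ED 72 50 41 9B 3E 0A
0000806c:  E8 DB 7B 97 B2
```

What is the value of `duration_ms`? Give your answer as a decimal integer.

-1726498670606519571

`duration_ms` follows `width` (1 byte), so it starts at byte offset 1 and occupies 8 bytes.
Bytes at offsets 1..8: ED 72 50 41 9B 3E 0A E8.
Little-endian stores the least-significant byte at the lowest address.
Reassemble most-significant byte first: E8 0A 3E 9B 41 50 72 ED → 0xE80A3E9B415072ED.
Top bit is set, so as a signed 64-bit value this is 0xE80A3E9B415072ED − 2^64 = -1726498670606519571.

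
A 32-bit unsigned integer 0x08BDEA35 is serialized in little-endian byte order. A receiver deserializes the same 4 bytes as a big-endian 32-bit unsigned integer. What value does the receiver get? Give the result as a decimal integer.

904576264

Stored little-endian, the bytes at ascending addresses are 35 EA BD 08.
Read back as big-endian, the last byte is least significant, giving 0x35EABD08.
0x35EABD08 = 904576264.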